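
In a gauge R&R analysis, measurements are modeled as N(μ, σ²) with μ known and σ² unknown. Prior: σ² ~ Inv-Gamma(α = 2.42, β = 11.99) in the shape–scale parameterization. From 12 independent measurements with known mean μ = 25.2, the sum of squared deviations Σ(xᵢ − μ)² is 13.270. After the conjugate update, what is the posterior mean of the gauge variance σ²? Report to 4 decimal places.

With known mean μ and an Inverse-Gamma(α, β) prior on σ², the Normal likelihood is conjugate: posterior is Inv-Gamma(α + n/2, β + Σ(xᵢ−μ)²/2).
Posterior: Inv-Gamma(2.42 + 12/2, 11.99 + 13.270/2) = Inv-Gamma(8.42, 18.6250).
E[σ²|data] = β/(α−1) = 18.6250/7.42 = 2.5101.

2.5101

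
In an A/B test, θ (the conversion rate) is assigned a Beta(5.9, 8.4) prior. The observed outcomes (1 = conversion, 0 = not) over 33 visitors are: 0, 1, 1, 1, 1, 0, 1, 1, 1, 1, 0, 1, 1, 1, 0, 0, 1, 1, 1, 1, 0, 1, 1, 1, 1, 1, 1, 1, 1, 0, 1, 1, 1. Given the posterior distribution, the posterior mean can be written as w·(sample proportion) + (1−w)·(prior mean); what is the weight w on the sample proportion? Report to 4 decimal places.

0.6977

The Beta prior is conjugate to a Binomial/Bernoulli likelihood; the update adds successes to α and failures to β.
Posterior mean = (α₀+k)/(α₀+β₀+n) = [n/(α₀+β₀+n)]·(k/n) + [(α₀+β₀)/(α₀+β₀+n)]·α₀/(α₀+β₀), so only n and the prior enter the weight.
The weight on the data is w = n/(α₀+β₀+n) = 33/(5.9+8.4+33) = 33/47.3 = 0.6977.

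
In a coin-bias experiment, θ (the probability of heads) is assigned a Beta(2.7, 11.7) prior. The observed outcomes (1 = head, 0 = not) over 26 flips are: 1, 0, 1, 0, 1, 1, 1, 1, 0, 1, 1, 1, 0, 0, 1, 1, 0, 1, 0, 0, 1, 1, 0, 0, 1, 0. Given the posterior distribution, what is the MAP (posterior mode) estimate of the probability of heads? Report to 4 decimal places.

The Beta prior is conjugate to a Binomial/Bernoulli likelihood; the update adds successes to α and failures to β.
Posterior: Beta(α+k, β+n−k) = Beta(2.7+15, 11.7+11) = Beta(17.7, 22.7).
Mode of Beta(a,b) for a,b>1 is (a−1)/(a+b−2) = 16.7/38.4 = 0.4349.

0.4349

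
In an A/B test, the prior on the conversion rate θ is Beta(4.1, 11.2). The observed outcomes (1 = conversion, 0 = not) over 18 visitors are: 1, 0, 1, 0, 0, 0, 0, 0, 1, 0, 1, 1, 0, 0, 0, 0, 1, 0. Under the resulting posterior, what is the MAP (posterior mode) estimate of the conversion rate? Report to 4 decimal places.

0.2907

The Beta prior is conjugate to a Binomial/Bernoulli likelihood; the update adds successes to α and failures to β.
Posterior: Beta(α+k, β+n−k) = Beta(4.1+6, 11.2+12) = Beta(10.1, 23.2).
Mode of Beta(a,b) for a,b>1 is (a−1)/(a+b−2) = 9.1/31.3 = 0.2907.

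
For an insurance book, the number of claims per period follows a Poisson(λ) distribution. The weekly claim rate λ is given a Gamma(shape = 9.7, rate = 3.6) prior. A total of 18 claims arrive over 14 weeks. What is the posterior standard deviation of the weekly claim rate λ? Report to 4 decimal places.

With a Gamma(shape α, rate β) prior, the Poisson likelihood is conjugate: the posterior is Gamma(α + ΣXᵢ, β + n).
Posterior: Gamma(α+S, β+n) = Gamma(9.7+18, 3.6+14) = Gamma(27.7, 17.6).
SD = √α/β = √27.7/17.6 = 0.2990.

0.2990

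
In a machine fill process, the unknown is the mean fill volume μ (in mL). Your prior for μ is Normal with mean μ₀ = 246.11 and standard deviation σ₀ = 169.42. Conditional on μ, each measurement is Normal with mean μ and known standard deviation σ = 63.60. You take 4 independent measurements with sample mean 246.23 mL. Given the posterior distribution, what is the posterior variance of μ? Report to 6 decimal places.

976.825469

For Normal data with known variance σ², a Normal(μ₀, σ₀²) prior on μ is conjugate. Posterior precision = 1/σ₀² + n/σ²; posterior mean is the precision-weighted average of μ₀ and x̄.
σ₀² = 169.42² = 28703.1364, σ² = 63.60² = 4044.96; σ² + n·σ₀² = 4044.96 + 4·28703.1364 = 118857.5056.
Posterior precision = 1/σ₀² + n/σ² = 1/28703.1364 + 4/4044.96 = (σ² + n·σ₀²)/(σ₀²σ²) = 118857.5056/(28703.1364·4044.96); posterior variance σₙ² = σ₀²σ²/(σ² + n·σ₀²) = 28703.1364·4044.96/118857.5056 = 976.825469.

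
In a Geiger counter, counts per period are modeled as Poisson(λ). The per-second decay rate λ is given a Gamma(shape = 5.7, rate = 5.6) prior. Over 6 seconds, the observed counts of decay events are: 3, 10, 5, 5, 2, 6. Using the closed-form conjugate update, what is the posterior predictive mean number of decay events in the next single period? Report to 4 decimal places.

3.1638

With a Gamma(shape α, rate β) prior, the Poisson likelihood is conjugate: the posterior is Gamma(α + ΣXᵢ, β + n).
Sum of counts S = 31 over n = 6 seconds.
Posterior: Gamma(α+S, β+n) = Gamma(5.7+31, 5.6+6) = Gamma(36.7, 11.6).
The predictive distribution for one future period is NegBinom with mean α/β = 3.1638.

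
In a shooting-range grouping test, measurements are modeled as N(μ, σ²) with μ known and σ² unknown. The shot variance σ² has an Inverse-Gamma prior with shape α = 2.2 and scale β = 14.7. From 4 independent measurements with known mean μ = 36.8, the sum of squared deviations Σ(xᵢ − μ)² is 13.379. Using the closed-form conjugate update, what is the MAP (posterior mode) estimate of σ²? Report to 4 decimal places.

4.1134

With known mean μ and an Inverse-Gamma(α, β) prior on σ², the Normal likelihood is conjugate: posterior is Inv-Gamma(α + n/2, β + Σ(xᵢ−μ)²/2).
Posterior: Inv-Gamma(2.2 + 4/2, 14.7 + 13.379/2) = Inv-Gamma(4.20, 21.3895).
Mode = β/(α+1) = 21.3895/5.20 = 4.1134.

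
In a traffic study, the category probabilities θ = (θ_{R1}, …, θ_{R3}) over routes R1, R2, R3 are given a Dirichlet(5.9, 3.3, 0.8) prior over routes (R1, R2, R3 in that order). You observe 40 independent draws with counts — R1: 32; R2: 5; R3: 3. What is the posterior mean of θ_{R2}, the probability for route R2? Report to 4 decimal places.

0.1660

The Dirichlet prior is conjugate to the Multinomial likelihood: each posterior αⱼ = prior αⱼ + observed count nⱼ.
Posterior concentration: (37.9, 8.3, 3.8), total = 50.0.
E[θ_{R2}|data] = α_{R2}/Σα = 8.3/50.0 = 0.1660.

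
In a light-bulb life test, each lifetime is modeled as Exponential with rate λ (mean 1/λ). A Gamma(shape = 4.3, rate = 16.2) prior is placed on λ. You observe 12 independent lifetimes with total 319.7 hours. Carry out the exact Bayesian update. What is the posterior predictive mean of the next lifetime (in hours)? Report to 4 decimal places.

21.9542

With a Gamma(shape α, rate β) prior on the exponential rate λ, the posterior after n observations with total T = Σxᵢ is Gamma(α+n, β+T).
Posterior: Gamma(4.3+12, 16.2+319.7) = Gamma(16.3, 335.9).
The predictive distribution for the next observation is Lomax; its mean is β/(α−1) = 335.9/15.3 = 21.9542.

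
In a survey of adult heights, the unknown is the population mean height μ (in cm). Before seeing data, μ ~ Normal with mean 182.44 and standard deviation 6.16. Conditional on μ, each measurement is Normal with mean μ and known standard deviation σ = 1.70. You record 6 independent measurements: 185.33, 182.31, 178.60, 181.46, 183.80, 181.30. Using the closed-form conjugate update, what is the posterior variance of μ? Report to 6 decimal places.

0.475629

For Normal data with known variance σ², a Normal(μ₀, σ₀²) prior on μ is conjugate. Posterior precision = 1/σ₀² + n/σ²; posterior mean is the precision-weighted average of μ₀ and x̄.
σ₀² = 6.16² = 37.9456, σ² = 1.70² = 2.89; σ² + n·σ₀² = 2.89 + 6·37.9456 = 230.5636.
Posterior precision = 1/σ₀² + n/σ² = 1/37.9456 + 6/2.89 = (σ² + n·σ₀²)/(σ₀²σ²) = 230.5636/(37.9456·2.89); posterior variance σₙ² = σ₀²σ²/(σ² + n·σ₀²) = 37.9456·2.89/230.5636 = 0.475629.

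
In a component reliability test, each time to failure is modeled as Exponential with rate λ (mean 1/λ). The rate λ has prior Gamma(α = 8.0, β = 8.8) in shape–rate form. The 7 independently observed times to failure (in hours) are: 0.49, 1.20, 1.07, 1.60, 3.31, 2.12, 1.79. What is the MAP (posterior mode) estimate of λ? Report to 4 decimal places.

With a Gamma(shape α, rate β) prior on the exponential rate λ, the posterior after n observations with total T = Σxᵢ is Gamma(α+n, β+T).
Sum of observations T = 11.58 hours; n = 7.
Posterior: Gamma(8.0+7, 8.8+11.58) = Gamma(15.0, 20.38).
Mode = (α−1)/β = 0.6869.

0.6869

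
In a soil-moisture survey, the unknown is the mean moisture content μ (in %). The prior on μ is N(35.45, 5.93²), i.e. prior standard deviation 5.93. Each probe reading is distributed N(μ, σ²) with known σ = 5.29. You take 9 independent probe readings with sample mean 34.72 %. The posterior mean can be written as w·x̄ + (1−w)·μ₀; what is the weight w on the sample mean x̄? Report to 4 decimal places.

0.9188

For Normal data with known variance σ², a Normal(μ₀, σ₀²) prior on μ is conjugate. Posterior precision = 1/σ₀² + n/σ²; posterior mean is the precision-weighted average of μ₀ and x̄.
σ₀² = 5.93² = 35.1649, σ² = 5.29² = 27.9841. Prior precision 1/σ₀² = 1/35.1649; data precision n/σ² = 9/27.9841.
w = (n/σ²)/(1/σ₀² + n/σ²) = n·σ₀²/(σ² + n·σ₀²) = 9·35.1649/(27.9841 + 9·35.1649) = 316.4841/344.4682 = 0.9188.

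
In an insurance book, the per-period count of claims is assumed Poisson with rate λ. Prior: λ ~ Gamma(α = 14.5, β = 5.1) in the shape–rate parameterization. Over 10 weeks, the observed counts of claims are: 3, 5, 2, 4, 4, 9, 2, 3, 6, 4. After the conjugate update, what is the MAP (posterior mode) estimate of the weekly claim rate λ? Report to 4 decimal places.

With a Gamma(shape α, rate β) prior, the Poisson likelihood is conjugate: the posterior is Gamma(α + ΣXᵢ, β + n).
Sum of counts S = 42 over n = 10 weeks.
Posterior: Gamma(α+S, β+n) = Gamma(14.5+42, 5.1+10) = Gamma(56.5, 15.1).
Mode of Gamma(α,β) for α≥1 is (α−1)/β = 55.5/15.1 = 3.6755.

3.6755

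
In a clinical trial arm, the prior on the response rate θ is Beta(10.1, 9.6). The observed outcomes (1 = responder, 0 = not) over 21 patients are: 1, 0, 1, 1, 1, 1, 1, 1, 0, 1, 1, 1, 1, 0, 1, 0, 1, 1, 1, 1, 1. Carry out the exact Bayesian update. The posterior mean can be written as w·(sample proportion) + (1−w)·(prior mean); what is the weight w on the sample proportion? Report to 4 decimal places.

The Beta prior is conjugate to a Binomial/Bernoulli likelihood; the update adds successes to α and failures to β.
Posterior mean = (α₀+k)/(α₀+β₀+n) = [n/(α₀+β₀+n)]·(k/n) + [(α₀+β₀)/(α₀+β₀+n)]·α₀/(α₀+β₀), so only n and the prior enter the weight.
The weight on the data is w = n/(α₀+β₀+n) = 21/(10.1+9.6+21) = 21/40.7 = 0.5160.

0.5160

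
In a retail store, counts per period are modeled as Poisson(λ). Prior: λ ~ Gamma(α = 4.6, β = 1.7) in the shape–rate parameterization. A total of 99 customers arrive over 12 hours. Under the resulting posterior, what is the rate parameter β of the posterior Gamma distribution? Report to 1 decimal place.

With a Gamma(shape α, rate β) prior, the Poisson likelihood is conjugate: the posterior is Gamma(α + ΣXᵢ, β + n).
Posterior: Gamma(α+S, β+n) = Gamma(4.6+99, 1.7+12) = Gamma(103.6, 13.7).
Posterior β = 13.7.

13.7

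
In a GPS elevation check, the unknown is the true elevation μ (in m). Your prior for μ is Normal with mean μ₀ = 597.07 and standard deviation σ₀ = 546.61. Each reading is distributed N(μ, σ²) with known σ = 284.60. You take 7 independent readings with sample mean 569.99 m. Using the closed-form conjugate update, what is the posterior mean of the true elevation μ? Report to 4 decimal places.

For Normal data with known variance σ², a Normal(μ₀, σ₀²) prior on μ is conjugate. Posterior precision = 1/σ₀² + n/σ²; posterior mean is the precision-weighted average of μ₀ and x̄.
n·x̄ = 7·569.99 = 3989.93.
σ₀² = 546.61² = 298782.4921, σ² = 284.60² = 80997.16; σ² + n·σ₀² = 80997.16 + 7·298782.4921 = 2172474.6047.
Posterior mean = (μ₀/σ₀² + n·x̄/σ²)/(1/σ₀² + n/σ²) = (σ²·μ₀ + σ₀²·n·x̄)/(σ² + n·σ₀²) = (80997.16·597.07 + 298782.4921·3989.93)/2172474.6047 = 1240482203.025753/2172474.6047 = 570.9996.

570.9996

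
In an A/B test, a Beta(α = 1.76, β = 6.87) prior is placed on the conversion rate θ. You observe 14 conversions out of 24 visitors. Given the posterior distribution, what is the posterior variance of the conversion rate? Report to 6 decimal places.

0.007425

The Beta prior is conjugate to a Binomial/Bernoulli likelihood; the update adds successes to α and failures to β.
Posterior: Beta(α+k, β+n−k) = Beta(1.76+14, 6.87+10) = Beta(15.76, 16.87).
Var = αβ/((α+β)²(α+β+1)) = 15.76·16.87/(32.63²·33.63) = 0.007425.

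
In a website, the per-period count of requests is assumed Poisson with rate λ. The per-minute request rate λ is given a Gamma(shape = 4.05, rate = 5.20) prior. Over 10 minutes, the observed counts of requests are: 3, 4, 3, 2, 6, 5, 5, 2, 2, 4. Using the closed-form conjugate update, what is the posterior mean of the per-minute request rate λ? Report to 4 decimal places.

2.6349

With a Gamma(shape α, rate β) prior, the Poisson likelihood is conjugate: the posterior is Gamma(α + ΣXᵢ, β + n).
Sum of counts S = 36 over n = 10 minutes.
Posterior: Gamma(α+S, β+n) = Gamma(4.05+36, 5.20+10) = Gamma(40.05, 15.20).
Posterior mean = α/β = 40.05/15.20 = 2.6349.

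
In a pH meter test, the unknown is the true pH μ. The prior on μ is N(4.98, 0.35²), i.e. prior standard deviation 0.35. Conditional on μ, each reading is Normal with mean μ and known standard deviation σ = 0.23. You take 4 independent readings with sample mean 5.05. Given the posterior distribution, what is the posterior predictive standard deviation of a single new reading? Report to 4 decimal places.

0.2546

For Normal data with known variance σ², a Normal(μ₀, σ₀²) prior on μ is conjugate. Posterior precision = 1/σ₀² + n/σ²; posterior mean is the precision-weighted average of μ₀ and x̄.
σ₀² = 0.35² = 0.1225, σ² = 0.23² = 0.0529; σ² + n·σ₀² = 0.0529 + 4·0.1225 = 0.5429.
Posterior precision = 1/σ₀² + n/σ² = 1/0.1225 + 4/0.0529 = (σ² + n·σ₀²)/(σ₀²σ²) = 0.5429/(0.1225·0.0529); posterior variance σₙ² = σ₀²σ²/(σ² + n·σ₀²) = 0.1225·0.0529/0.5429 = 0.011936.
Predictive variance for one new observation = σₙ² + σ² = 0.1225·0.0529/0.5429 + 0.0529 = σ²·(σ₀² + 0.5429)/0.5429 = 0.0529·0.6654/0.5429 = 0.064836; SD = √(0.0529·0.6654/0.5429) = 0.2546.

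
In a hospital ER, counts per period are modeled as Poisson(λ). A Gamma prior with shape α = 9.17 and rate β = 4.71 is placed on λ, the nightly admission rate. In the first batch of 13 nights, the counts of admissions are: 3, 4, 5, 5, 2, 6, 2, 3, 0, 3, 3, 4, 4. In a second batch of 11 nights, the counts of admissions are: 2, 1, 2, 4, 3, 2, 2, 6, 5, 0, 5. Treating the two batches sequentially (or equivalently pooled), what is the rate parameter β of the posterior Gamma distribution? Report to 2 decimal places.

28.71

With a Gamma(shape α, rate β) prior, the Poisson likelihood is conjugate: the posterior is Gamma(α + ΣXᵢ, β + n).
Batch 1: sum of counts S = 44 over n = 13 nights.
After batch 1: Gamma(α+S, β+n) = Gamma(9.17+44, 4.71+13) = Gamma(53.17, 17.71).
Batch 2: sum of counts S = 32 over n = 11 nights.
After batch 2: Gamma(α+S, β+n) = Gamma(53.17+32, 17.71+11) = Gamma(85.17, 28.71).
Posterior β = 28.71.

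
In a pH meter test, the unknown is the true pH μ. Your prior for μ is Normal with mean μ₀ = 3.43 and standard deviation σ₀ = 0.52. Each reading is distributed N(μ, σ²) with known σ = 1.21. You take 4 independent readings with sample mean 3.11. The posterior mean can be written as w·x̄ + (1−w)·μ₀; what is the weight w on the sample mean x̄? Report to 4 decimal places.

For Normal data with known variance σ², a Normal(μ₀, σ₀²) prior on μ is conjugate. Posterior precision = 1/σ₀² + n/σ²; posterior mean is the precision-weighted average of μ₀ and x̄.
σ₀² = 0.52² = 0.2704, σ² = 1.21² = 1.4641. Prior precision 1/σ₀² = 1/0.2704; data precision n/σ² = 4/1.4641.
w = (n/σ²)/(1/σ₀² + n/σ²) = n·σ₀²/(σ² + n·σ₀²) = 4·0.2704/(1.4641 + 4·0.2704) = 1.0816/2.5457 = 0.4249.

0.4249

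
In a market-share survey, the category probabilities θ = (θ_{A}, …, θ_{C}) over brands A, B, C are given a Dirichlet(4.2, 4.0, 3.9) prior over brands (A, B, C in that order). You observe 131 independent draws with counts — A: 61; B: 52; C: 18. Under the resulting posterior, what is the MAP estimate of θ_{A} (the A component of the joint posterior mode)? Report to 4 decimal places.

The Dirichlet prior is conjugate to the Multinomial likelihood: each posterior αⱼ = prior αⱼ + observed count nⱼ.
Posterior concentration: (65.2, 56.0, 21.9), total = 143.1.
Joint mode component: (α_{A}−1)/(Σα−K) = 64.2/140.1 = 0.4582.

0.4582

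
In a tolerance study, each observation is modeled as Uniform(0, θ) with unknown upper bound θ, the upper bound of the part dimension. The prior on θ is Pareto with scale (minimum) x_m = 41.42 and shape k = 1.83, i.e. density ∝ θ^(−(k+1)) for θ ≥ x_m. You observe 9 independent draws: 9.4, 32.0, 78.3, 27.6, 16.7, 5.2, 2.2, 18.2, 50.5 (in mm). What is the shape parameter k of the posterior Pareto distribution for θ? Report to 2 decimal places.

10.83

A Pareto(scale x_m, shape k) prior on the upper bound θ of Uniform(0, θ) is conjugate: posterior is Pareto(max(x_m, max xᵢ), k + n).
Sample maximum = 78.3; prior scale x_m = 41.42 → posterior scale = max = 78.30.
Posterior shape = 1.83 + 9 = 10.83.
Posterior shape k = 10.83.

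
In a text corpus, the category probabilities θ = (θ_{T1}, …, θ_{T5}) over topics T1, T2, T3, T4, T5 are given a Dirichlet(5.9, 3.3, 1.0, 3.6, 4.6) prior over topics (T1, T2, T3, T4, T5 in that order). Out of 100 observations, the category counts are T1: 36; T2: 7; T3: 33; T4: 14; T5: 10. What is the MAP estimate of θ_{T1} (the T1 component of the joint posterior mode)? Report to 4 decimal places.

The Dirichlet prior is conjugate to the Multinomial likelihood: each posterior αⱼ = prior αⱼ + observed count nⱼ.
Posterior concentration: (41.9, 10.3, 34.0, 17.6, 14.6), total = 118.4.
Joint mode component: (α_{T1}−1)/(Σα−K) = 40.9/113.4 = 0.3607.

0.3607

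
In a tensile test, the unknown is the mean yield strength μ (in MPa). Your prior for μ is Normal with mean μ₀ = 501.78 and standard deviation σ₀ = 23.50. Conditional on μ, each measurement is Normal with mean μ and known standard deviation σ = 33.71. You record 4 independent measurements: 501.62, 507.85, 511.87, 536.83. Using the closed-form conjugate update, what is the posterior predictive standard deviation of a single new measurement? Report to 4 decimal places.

36.3862

For Normal data with known variance σ², a Normal(μ₀, σ₀²) prior on μ is conjugate. Posterior precision = 1/σ₀² + n/σ²; posterior mean is the precision-weighted average of μ₀ and x̄.
σ₀² = 23.50² = 552.25, σ² = 33.71² = 1136.3641; σ² + n·σ₀² = 1136.3641 + 4·552.25 = 3345.3641.
Posterior precision = 1/σ₀² + n/σ² = 1/552.25 + 4/1136.3641 = (σ² + n·σ₀²)/(σ₀²σ²) = 3345.3641/(552.25·1136.3641); posterior variance σₙ² = σ₀²σ²/(σ² + n·σ₀²) = 552.25·1136.3641/3345.3641 = 187.590067.
Predictive variance for one new observation = σₙ² + σ² = 552.25·1136.3641/3345.3641 + 1136.3641 = σ²·(σ₀² + 3345.3641)/3345.3641 = 1136.3641·3897.6141/3345.3641 = 1323.954167; SD = √(1136.3641·3897.6141/3345.3641) = 36.3862.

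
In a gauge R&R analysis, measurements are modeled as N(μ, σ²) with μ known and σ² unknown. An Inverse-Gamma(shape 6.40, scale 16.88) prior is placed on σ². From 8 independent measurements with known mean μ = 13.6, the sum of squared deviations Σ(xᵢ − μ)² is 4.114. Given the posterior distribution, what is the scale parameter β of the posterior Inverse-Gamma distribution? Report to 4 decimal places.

18.9370

With known mean μ and an Inverse-Gamma(α, β) prior on σ², the Normal likelihood is conjugate: posterior is Inv-Gamma(α + n/2, β + Σ(xᵢ−μ)²/2).
Posterior: Inv-Gamma(6.40 + 8/2, 16.88 + 4.114/2) = Inv-Gamma(10.40, 18.9370).
Posterior β = 18.9370.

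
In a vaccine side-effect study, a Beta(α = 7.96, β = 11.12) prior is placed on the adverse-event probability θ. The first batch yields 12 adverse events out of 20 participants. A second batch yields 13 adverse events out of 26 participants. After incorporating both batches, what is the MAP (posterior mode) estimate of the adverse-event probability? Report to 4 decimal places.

The Beta prior is conjugate to a Binomial/Bernoulli likelihood; the update adds successes to α and failures to β.
After batch 1: Beta(7.96+12, 11.12+8) = Beta(19.96, 19.12).
After batch 2: Beta(19.96+13, 19.12+13) = Beta(32.96, 32.12).
Mode of Beta(a,b) for a,b>1 is (a−1)/(a+b−2) = 31.96/63.08 = 0.5067.

0.5067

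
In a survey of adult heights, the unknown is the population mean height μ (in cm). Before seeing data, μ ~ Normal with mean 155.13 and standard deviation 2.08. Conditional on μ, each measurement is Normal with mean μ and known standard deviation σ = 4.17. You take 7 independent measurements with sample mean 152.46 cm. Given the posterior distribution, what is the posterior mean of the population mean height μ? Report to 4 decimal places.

For Normal data with known variance σ², a Normal(μ₀, σ₀²) prior on μ is conjugate. Posterior precision = 1/σ₀² + n/σ²; posterior mean is the precision-weighted average of μ₀ and x̄.
n·x̄ = 7·152.46 = 1067.22.
σ₀² = 2.08² = 4.3264, σ² = 4.17² = 17.3889; σ² + n·σ₀² = 17.3889 + 7·4.3264 = 47.6737.
Posterior mean = (μ₀/σ₀² + n·x̄/σ²)/(1/σ₀² + n/σ²) = (σ²·μ₀ + σ₀²·n·x̄)/(σ² + n·σ₀²) = (17.3889·155.13 + 4.3264·1067.22)/47.6737 = 7314.760665/47.6737 = 153.4339.

153.4339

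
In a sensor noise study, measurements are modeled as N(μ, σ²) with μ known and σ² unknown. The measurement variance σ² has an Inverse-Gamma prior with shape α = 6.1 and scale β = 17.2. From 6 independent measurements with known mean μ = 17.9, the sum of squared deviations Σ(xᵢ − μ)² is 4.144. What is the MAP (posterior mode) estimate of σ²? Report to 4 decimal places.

With known mean μ and an Inverse-Gamma(α, β) prior on σ², the Normal likelihood is conjugate: posterior is Inv-Gamma(α + n/2, β + Σ(xᵢ−μ)²/2).
Posterior: Inv-Gamma(6.1 + 6/2, 17.2 + 4.144/2) = Inv-Gamma(9.10, 19.2720).
Mode = β/(α+1) = 19.2720/10.10 = 1.9081.

1.9081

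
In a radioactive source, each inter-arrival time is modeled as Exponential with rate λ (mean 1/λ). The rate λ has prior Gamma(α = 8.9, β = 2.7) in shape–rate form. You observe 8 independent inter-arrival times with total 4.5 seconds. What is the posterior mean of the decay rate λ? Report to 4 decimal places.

2.3472

With a Gamma(shape α, rate β) prior on the exponential rate λ, the posterior after n observations with total T = Σxᵢ is Gamma(α+n, β+T).
Posterior: Gamma(8.9+8, 2.7+4.5) = Gamma(16.9, 7.2).
Posterior mean of λ = α/β = 16.9/7.2 = 2.3472.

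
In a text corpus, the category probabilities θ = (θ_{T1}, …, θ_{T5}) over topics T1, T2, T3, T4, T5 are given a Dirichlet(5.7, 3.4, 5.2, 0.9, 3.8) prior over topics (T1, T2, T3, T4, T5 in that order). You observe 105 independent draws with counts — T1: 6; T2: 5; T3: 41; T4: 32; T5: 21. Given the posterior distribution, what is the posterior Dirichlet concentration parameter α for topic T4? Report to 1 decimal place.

The Dirichlet prior is conjugate to the Multinomial likelihood: each posterior αⱼ = prior αⱼ + observed count nⱼ.
Posterior concentration: (11.7, 8.4, 46.2, 32.9, 24.8), total = 124.0.
α_{T4} = 0.9 + 32 = 32.9.

32.9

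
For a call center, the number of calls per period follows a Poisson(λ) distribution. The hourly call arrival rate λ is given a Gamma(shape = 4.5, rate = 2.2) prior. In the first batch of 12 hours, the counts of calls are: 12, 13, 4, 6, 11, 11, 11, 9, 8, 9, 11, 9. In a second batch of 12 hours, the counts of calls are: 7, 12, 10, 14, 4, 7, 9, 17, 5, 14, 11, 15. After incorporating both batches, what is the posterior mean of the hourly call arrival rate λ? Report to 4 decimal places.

With a Gamma(shape α, rate β) prior, the Poisson likelihood is conjugate: the posterior is Gamma(α + ΣXᵢ, β + n).
Batch 1: sum of counts S = 114 over n = 12 hours.
After batch 1: Gamma(α+S, β+n) = Gamma(4.5+114, 2.2+12) = Gamma(118.5, 14.2).
Batch 2: sum of counts S = 125 over n = 12 hours.
After batch 2: Gamma(α+S, β+n) = Gamma(118.5+125, 14.2+12) = Gamma(243.5, 26.2).
Posterior mean = α/β = 243.5/26.2 = 9.2939.

9.2939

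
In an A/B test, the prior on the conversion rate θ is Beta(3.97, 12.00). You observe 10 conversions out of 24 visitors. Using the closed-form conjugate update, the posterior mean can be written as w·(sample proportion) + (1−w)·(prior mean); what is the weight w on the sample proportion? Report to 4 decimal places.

The Beta prior is conjugate to a Binomial/Bernoulli likelihood; the update adds successes to α and failures to β.
Posterior mean = (α₀+k)/(α₀+β₀+n) = [n/(α₀+β₀+n)]·(k/n) + [(α₀+β₀)/(α₀+β₀+n)]·α₀/(α₀+β₀), so only n and the prior enter the weight.
The weight on the data is w = n/(α₀+β₀+n) = 24/(3.97+12.00+24) = 24/39.97 = 0.6005.

0.6005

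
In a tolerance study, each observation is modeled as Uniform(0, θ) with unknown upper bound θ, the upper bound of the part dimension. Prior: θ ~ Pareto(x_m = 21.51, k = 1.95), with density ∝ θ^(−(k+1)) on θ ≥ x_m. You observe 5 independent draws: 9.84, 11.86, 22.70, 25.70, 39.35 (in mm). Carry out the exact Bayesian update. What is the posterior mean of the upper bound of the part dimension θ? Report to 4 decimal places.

45.9634

A Pareto(scale x_m, shape k) prior on the upper bound θ of Uniform(0, θ) is conjugate: posterior is Pareto(max(x_m, max xᵢ), k + n).
Sample maximum = 39.35; prior scale x_m = 21.51 → posterior scale = max = 39.35.
Posterior shape = 1.95 + 5 = 6.95.
E[θ|data] = k·x_m/(k−1) = 6.95·39.35/5.95 = 45.9634.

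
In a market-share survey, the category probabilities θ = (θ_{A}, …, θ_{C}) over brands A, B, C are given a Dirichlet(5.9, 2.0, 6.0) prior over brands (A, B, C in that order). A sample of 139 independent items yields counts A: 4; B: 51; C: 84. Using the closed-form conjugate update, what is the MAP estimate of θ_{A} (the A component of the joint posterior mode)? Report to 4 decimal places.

0.0594

The Dirichlet prior is conjugate to the Multinomial likelihood: each posterior αⱼ = prior αⱼ + observed count nⱼ.
Posterior concentration: (9.9, 53.0, 90.0), total = 152.9.
Joint mode component: (α_{A}−1)/(Σα−K) = 8.9/149.9 = 0.0594.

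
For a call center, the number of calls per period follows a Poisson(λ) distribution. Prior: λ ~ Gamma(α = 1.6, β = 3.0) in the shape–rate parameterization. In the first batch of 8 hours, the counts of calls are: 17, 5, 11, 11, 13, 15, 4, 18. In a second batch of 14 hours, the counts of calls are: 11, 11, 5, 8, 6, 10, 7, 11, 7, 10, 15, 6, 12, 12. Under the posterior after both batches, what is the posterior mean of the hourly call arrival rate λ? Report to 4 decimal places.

With a Gamma(shape α, rate β) prior, the Poisson likelihood is conjugate: the posterior is Gamma(α + ΣXᵢ, β + n).
Batch 1: sum of counts S = 94 over n = 8 hours.
After batch 1: Gamma(α+S, β+n) = Gamma(1.6+94, 3.0+8) = Gamma(95.6, 11.0).
Batch 2: sum of counts S = 131 over n = 14 hours.
After batch 2: Gamma(α+S, β+n) = Gamma(95.6+131, 11.0+14) = Gamma(226.6, 25.0).
Posterior mean = α/β = 226.6/25.0 = 9.0640.

9.0640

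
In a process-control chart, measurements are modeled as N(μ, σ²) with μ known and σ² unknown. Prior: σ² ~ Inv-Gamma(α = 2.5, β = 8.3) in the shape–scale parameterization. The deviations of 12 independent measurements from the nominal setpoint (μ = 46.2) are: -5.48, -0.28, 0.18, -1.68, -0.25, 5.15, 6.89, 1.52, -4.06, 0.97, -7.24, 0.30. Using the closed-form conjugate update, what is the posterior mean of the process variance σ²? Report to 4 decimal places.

13.0575

With known mean μ and an Inverse-Gamma(α, β) prior on σ², the Normal likelihood is conjugate: posterior is Inv-Gamma(α + n/2, β + Σ(xᵢ−μ)²/2).
Σ(xᵢ−μ)² = (-5.48)² + (-0.28)² + (0.18)² + (-1.68)² + (-0.25)² + (5.15)² + (6.89)² + (1.52)² + (-4.06)² + (0.97)² + (-7.24)² + (0.30)² = 179.2632.
Posterior: Inv-Gamma(2.5 + 12/2, 8.3 + 179.2632/2) = Inv-Gamma(8.50, 97.93160).
E[σ²|data] = β/(α−1) = 97.93160/7.50 = 13.0575.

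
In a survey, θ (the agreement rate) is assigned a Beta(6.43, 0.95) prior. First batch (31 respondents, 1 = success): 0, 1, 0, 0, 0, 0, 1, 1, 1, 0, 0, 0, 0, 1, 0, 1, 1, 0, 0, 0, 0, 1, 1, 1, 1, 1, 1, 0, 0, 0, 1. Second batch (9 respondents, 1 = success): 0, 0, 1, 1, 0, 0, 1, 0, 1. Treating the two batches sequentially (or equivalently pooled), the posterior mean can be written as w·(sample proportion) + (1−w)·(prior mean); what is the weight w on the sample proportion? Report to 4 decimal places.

The Beta prior is conjugate to a Binomial/Bernoulli likelihood; the update adds successes to α and failures to β.
Total number of respondents: n = 31 + 9 = 40.
Posterior mean = (α₀+k)/(α₀+β₀+n) = [n/(α₀+β₀+n)]·(k/n) + [(α₀+β₀)/(α₀+β₀+n)]·α₀/(α₀+β₀), so only n and the prior enter the weight.
The weight on the data is w = n/(α₀+β₀+n) = 40/(6.43+0.95+40) = 40/47.38 = 0.8442.

0.8442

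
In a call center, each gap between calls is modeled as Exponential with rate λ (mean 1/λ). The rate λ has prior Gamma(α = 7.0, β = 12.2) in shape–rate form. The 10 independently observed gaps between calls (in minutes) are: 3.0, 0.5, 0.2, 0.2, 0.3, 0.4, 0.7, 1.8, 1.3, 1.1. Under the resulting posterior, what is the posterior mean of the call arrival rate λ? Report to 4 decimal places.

0.7834

With a Gamma(shape α, rate β) prior on the exponential rate λ, the posterior after n observations with total T = Σxᵢ is Gamma(α+n, β+T).
Sum of observations T = 9.5 minutes; n = 10.
Posterior: Gamma(7.0+10, 12.2+9.5) = Gamma(17.0, 21.7).
Posterior mean of λ = α/β = 17.0/21.7 = 0.7834.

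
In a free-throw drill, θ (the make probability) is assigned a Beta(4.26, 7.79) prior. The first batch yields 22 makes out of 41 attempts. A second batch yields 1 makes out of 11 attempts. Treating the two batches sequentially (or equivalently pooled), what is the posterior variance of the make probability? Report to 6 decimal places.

The Beta prior is conjugate to a Binomial/Bernoulli likelihood; the update adds successes to α and failures to β.
After batch 1: Beta(4.26+22, 7.79+19) = Beta(26.26, 26.79).
After batch 2: Beta(26.26+1, 26.79+10) = Beta(27.26, 36.79).
Var = αβ/((α+β)²(α+β+1)) = 27.26·36.79/(64.05²·65.05) = 0.003758.

0.003758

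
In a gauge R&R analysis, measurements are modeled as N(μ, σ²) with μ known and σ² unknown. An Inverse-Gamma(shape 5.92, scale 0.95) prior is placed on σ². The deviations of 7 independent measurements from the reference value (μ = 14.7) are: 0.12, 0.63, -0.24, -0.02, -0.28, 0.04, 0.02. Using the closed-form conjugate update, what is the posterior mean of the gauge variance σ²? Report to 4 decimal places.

0.1455

With known mean μ and an Inverse-Gamma(α, β) prior on σ², the Normal likelihood is conjugate: posterior is Inv-Gamma(α + n/2, β + Σ(xᵢ−μ)²/2).
Σ(xᵢ−μ)² = (0.12)² + (0.63)² + (-0.24)² + (-0.02)² + (-0.28)² + (0.04)² + (0.02)² = 0.5497.
Posterior: Inv-Gamma(5.92 + 7/2, 0.95 + 0.5497/2) = Inv-Gamma(9.42, 1.22485).
E[σ²|data] = β/(α−1) = 1.22485/8.42 = 0.1455.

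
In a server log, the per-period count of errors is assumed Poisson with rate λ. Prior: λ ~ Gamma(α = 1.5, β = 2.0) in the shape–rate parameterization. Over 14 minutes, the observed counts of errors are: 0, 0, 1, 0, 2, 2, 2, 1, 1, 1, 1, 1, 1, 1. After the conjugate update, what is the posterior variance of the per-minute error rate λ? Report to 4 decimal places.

0.0605

With a Gamma(shape α, rate β) prior, the Poisson likelihood is conjugate: the posterior is Gamma(α + ΣXᵢ, β + n).
Sum of counts S = 14 over n = 14 minutes.
Posterior: Gamma(α+S, β+n) = Gamma(1.5+14, 2.0+14) = Gamma(15.5, 16.0).
Var = α/β² = 15.5/16.0² = 0.0605.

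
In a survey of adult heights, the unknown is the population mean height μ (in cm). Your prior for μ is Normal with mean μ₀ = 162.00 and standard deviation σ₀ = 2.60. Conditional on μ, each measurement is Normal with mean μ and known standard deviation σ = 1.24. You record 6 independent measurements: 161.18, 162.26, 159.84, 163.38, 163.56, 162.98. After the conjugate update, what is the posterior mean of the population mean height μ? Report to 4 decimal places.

For Normal data with known variance σ², a Normal(μ₀, σ₀²) prior on μ is conjugate. Posterior precision = 1/σ₀² + n/σ²; posterior mean is the precision-weighted average of μ₀ and x̄.
Σxᵢ = 161.18 + 162.26 + 159.84 + 163.38 + 163.56 + 162.98 = 973.2, so n·x̄ = 973.2.
σ₀² = 2.60² = 6.76, σ² = 1.24² = 1.5376; σ² + n·σ₀² = 1.5376 + 6·6.76 = 42.0976.
Posterior mean = (μ₀/σ₀² + n·x̄/σ²)/(1/σ₀² + n/σ²) = (σ²·μ₀ + σ₀²·n·x̄)/(σ² + n·σ₀²) = (1.5376·162.00 + 6.76·973.2)/42.0976 = 6827.9232/42.0976 = 162.1927.

162.1927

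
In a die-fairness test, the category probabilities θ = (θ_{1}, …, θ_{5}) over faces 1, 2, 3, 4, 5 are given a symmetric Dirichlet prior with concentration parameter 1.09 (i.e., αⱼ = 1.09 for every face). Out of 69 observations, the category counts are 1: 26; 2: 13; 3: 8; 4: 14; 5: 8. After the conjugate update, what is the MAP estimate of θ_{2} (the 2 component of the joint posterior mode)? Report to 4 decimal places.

The Dirichlet prior is conjugate to the Multinomial likelihood: each posterior αⱼ = prior αⱼ + observed count nⱼ.
Posterior concentration: (27.09, 14.09, 9.09, 15.09, 9.09), total = 74.45.
Joint mode component: (α_{2}−1)/(Σα−K) = 13.09/69.45 = 0.1885.

0.1885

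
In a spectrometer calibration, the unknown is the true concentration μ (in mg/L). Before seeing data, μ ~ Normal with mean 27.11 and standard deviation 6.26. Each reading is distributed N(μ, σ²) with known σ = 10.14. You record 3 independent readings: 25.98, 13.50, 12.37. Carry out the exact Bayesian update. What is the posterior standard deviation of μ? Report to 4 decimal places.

For Normal data with known variance σ², a Normal(μ₀, σ₀²) prior on μ is conjugate. Posterior precision = 1/σ₀² + n/σ²; posterior mean is the precision-weighted average of μ₀ and x̄.
σ₀² = 6.26² = 39.1876, σ² = 10.14² = 102.8196; σ² + n·σ₀² = 102.8196 + 3·39.1876 = 220.3824.
Posterior precision = 1/σ₀² + n/σ² = 1/39.1876 + 3/102.8196 = (σ² + n·σ₀²)/(σ₀²σ²) = 220.3824/(39.1876·102.8196); posterior variance σₙ² = σ₀²σ²/(σ² + n·σ₀²) = 39.1876·102.8196/220.3824 = 18.283009.
Posterior SD = √σₙ² = √(39.1876·102.8196/220.3824) = 4.2759.

4.2759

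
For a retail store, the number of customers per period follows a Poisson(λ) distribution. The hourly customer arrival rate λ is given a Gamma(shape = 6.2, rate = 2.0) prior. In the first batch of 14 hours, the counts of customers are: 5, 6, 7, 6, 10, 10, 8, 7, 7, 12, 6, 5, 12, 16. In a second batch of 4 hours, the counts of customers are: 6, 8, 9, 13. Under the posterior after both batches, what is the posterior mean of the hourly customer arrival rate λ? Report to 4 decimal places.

With a Gamma(shape α, rate β) prior, the Poisson likelihood is conjugate: the posterior is Gamma(α + ΣXᵢ, β + n).
Batch 1: sum of counts S = 117 over n = 14 hours.
After batch 1: Gamma(α+S, β+n) = Gamma(6.2+117, 2.0+14) = Gamma(123.2, 16.0).
Batch 2: sum of counts S = 36 over n = 4 hours.
After batch 2: Gamma(α+S, β+n) = Gamma(123.2+36, 16.0+4) = Gamma(159.2, 20.0).
Posterior mean = α/β = 159.2/20.0 = 7.9600.

7.9600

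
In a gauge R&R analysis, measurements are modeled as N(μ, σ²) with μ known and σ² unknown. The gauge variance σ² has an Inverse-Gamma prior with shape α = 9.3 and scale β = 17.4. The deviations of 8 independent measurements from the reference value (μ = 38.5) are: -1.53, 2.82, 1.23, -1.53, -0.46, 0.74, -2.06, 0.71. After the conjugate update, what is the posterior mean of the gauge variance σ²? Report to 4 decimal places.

With known mean μ and an Inverse-Gamma(α, β) prior on σ², the Normal likelihood is conjugate: posterior is Inv-Gamma(α + n/2, β + Σ(xᵢ−μ)²/2).
Σ(xᵢ−μ)² = (-1.53)² + (2.82)² + (1.23)² + (-1.53)² + (-0.46)² + (0.74)² + (-2.06)² + (0.71)² = 19.6540.
Posterior: Inv-Gamma(9.3 + 8/2, 17.4 + 19.6540/2) = Inv-Gamma(13.30, 27.22700).
E[σ²|data] = β/(α−1) = 27.22700/12.30 = 2.2136.

2.2136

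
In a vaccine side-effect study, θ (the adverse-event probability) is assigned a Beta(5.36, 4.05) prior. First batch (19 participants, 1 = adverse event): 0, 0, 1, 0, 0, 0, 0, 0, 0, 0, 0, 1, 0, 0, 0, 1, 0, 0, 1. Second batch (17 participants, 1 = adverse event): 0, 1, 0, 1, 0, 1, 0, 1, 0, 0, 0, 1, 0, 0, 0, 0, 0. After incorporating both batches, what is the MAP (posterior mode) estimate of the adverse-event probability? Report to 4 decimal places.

The Beta prior is conjugate to a Binomial/Bernoulli likelihood; the update adds successes to α and failures to β.
After batch 1: Beta(5.36+4, 4.05+15) = Beta(9.36, 19.05).
After batch 2: Beta(9.36+5, 19.05+12) = Beta(14.36, 31.05).
Mode of Beta(a,b) for a,b>1 is (a−1)/(a+b−2) = 13.36/43.41 = 0.3078.

0.3078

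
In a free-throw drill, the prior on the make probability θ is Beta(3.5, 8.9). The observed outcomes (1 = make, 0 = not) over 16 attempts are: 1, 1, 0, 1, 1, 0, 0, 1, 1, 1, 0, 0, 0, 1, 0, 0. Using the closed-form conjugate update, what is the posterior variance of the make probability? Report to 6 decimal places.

The Beta prior is conjugate to a Binomial/Bernoulli likelihood; the update adds successes to α and failures to β.
Posterior: Beta(α+k, β+n−k) = Beta(3.5+8, 8.9+8) = Beta(11.5, 16.9).
Var = αβ/((α+β)²(α+β+1)) = 11.5·16.9/(28.4²·29.4) = 0.008196.

0.008196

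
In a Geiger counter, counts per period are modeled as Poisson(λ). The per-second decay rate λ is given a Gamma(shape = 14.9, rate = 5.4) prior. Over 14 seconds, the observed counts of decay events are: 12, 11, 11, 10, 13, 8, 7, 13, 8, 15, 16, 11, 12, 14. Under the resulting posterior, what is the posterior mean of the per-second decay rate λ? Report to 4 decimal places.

With a Gamma(shape α, rate β) prior, the Poisson likelihood is conjugate: the posterior is Gamma(α + ΣXᵢ, β + n).
Sum of counts S = 161 over n = 14 seconds.
Posterior: Gamma(α+S, β+n) = Gamma(14.9+161, 5.4+14) = Gamma(175.9, 19.4).
Posterior mean = α/β = 175.9/19.4 = 9.0670.

9.0670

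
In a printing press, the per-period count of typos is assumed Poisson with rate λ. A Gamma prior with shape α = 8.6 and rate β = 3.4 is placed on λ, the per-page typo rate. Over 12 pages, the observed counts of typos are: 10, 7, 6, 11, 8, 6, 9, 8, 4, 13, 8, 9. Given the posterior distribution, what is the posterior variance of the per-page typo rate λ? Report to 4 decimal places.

0.4537

With a Gamma(shape α, rate β) prior, the Poisson likelihood is conjugate: the posterior is Gamma(α + ΣXᵢ, β + n).
Sum of counts S = 99 over n = 12 pages.
Posterior: Gamma(α+S, β+n) = Gamma(8.6+99, 3.4+12) = Gamma(107.6, 15.4).
Var = α/β² = 107.6/15.4² = 0.4537.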